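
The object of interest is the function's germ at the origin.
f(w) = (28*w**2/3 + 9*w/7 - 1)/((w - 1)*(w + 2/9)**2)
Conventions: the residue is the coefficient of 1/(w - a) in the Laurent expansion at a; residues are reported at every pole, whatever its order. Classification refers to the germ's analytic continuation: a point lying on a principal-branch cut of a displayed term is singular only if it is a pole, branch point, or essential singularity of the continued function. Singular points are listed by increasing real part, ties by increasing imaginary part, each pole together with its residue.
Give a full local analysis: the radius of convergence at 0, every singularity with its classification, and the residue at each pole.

Denominator factor (w - 1): pole of order 1 at 1, modulus 1.
Denominator factor (w + 2/9)^2: pole of order 2 at -2/9, modulus 2/9.
The radius of convergence is the smallest modulus among the singular points: 2/9.
At the order-2 pole -2/9 set g(w) = (w - (-2/9))^2*f(w) = (28*w**2/3 + 9*w/7 - 1)/(w - 1).
Order-2 pole: residue = g'(a); g'(-2/9) = 7354/2541, so the residue is 7354/2541.
At the order-1 pole 1 set g(w) = (w - (1))*f(w) = (28*w**2/3 + 9*w/7 - 1)/(w + 2/9)**2.
Simple pole: residue = g(a) at a = 1, which is 5454/847.
List the singular points by increasing real part (a conjugate pair: the negative imaginary part first).

Radius of convergence at 0: 2/9.
At -2/9: a pole of order 2; residue 7354/2541.
At 1: a pole of order 1; residue 5454/847.


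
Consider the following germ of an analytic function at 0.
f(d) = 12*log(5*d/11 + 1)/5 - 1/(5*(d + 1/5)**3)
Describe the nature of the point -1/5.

The point is a pole of order 3.

The denominator factor d + 1/5 vanishes at -1/5 and appears to the power 3; the numerator there equals -1/5, nonzero, and no other factor vanishes.
The branch terms are analytic at this point.
Hence a pole whose order is the multiplicity, 3.


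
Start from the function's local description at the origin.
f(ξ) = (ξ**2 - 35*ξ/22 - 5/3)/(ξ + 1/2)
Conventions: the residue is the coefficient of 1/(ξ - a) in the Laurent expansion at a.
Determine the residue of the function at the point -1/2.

The residue is -41/66.

At the order-1 pole -1/2 set g(ξ) = (ξ - (-1/2))*f(ξ) = ξ**2 - 35*ξ/22 - 5/3.
Simple pole: residue = g(a) at a = -1/2, which is -41/66.


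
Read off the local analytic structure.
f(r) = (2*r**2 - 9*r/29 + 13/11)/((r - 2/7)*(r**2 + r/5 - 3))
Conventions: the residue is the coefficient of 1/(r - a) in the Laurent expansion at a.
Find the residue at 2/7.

At the order-1 pole 2/7 set g(r) = (r - (2/7))*f(r) = (2*r**2 - 9*r/29 + 13/11)/(r**2 + r/5 - 3).
Simple pole: residue = g(a) at a = 2/7, which is -98195/223619.

The residue is -98195/223619.


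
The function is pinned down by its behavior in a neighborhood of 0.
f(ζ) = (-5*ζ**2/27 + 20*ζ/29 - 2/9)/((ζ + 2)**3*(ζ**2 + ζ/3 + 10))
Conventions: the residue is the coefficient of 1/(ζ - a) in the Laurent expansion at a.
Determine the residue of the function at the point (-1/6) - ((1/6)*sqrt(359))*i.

The factor ζ**2 + ζ/3 + 10 splits as (ζ - a)(ζ - a') with a = (-1/6) - ((1/6)*sqrt(359))*i, a' = (-1/6) + ((1/6)*sqrt(359))*i. At the order-1 pole a set g(ζ) = (ζ - a)*f(ζ) = [(-5*ζ**2/27 + 20*ζ/29 - 2/9)/(ζ + 2)**3] / (ζ - a').
Simple pole: residue = g(a) at a = (-1/6) - ((1/6)*sqrt(359))*i, which is (-14387/1856000) - ((510269/1998912000)*sqrt(359))*i.

The residue is (-14387/1856000) - ((510269/1998912000)*sqrt(359))*i.


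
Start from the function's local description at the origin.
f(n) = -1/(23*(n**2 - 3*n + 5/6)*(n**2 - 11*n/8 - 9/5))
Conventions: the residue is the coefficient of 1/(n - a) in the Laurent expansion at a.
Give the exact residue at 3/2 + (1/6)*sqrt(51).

The factor n**2 - 3*n + 5/6 splits as (n - a)(n - a') with a = 3/2 + (1/6)*sqrt(51), a' = 3/2 - (1/6)*sqrt(51). At the order-1 pole a set g(n) = (n - a)*f(n) = [-1/(23*(n**2 - 11*n/8 - 9/5))] / (n - a').
Simple pole: residue = g(a) at a = 3/2 + (1/6)*sqrt(51), which is -23400/2452559 - (5640/41693503)*sqrt(51).

The residue is -23400/2452559 - (5640/41693503)*sqrt(51).


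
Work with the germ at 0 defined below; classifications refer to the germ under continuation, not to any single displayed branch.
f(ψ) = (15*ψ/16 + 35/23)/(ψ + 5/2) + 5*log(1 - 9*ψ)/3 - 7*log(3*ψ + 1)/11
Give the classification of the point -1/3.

The point is a logarithmic branch point.

The term (-7/11)*log(1 - ψ/(-1/3)) has argument 1 - -1/3/(-1/3) = 0 at -1/3: a logarithmic (infinitely-sheeted) branch point; the remaining terms are analytic or single-valued there.


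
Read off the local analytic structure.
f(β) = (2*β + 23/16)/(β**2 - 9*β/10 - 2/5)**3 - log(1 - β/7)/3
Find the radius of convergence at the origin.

The radius of convergence is -9/20 + (1/20)*sqrt(241).

Denominator factor (β**2 - 9*β/10 - 2/5)^3: discriminant 241/100, real irrational roots 9/20 + (1/20)*sqrt(241) and 9/20 - (1/20)*sqrt(241); poles of order 3, moduli 9/20 + (1/20)*sqrt(241) and -9/20 + (1/20)*sqrt(241).
Branch term (-1/3)*log(1 - β/(7)): its argument vanishes at β = 7, a logarithmic branch point, modulus 7.
The radius of convergence is the smallest modulus among the singular points: -9/20 + (1/20)*sqrt(241).


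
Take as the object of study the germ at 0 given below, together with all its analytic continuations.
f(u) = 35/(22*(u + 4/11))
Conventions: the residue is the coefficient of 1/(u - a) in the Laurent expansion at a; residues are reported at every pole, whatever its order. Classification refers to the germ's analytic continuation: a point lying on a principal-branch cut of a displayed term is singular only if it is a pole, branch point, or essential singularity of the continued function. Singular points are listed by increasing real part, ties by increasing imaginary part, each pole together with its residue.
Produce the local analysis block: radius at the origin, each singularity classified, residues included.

Denominator factor (u + 4/11): pole of order 1 at -4/11, modulus 4/11.
The radius of convergence is the smallest modulus among the singular points: 4/11.
At the order-1 pole -4/11 set g(u) = (u - (-4/11))*f(u) = 35/22.
Simple pole: residue = g(a) at a = -4/11, which is 35/22.

Radius of convergence at 0: 4/11.
At -4/11: a pole of order 1; residue 35/22.


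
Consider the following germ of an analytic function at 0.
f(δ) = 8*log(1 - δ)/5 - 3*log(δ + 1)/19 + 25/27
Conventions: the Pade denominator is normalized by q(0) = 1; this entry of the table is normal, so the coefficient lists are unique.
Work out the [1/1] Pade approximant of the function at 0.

The Pade approximant has numerator coefficients [25/27, -1831381/856710]; denominator coefficients [1, -137/334].

Taylor coefficients needed (expand at 0): a_0 = 25/27, a_1 = -167/95, a_2 = -137/190.
Write the denominator as Q(δ) = 1 + q1*δ. Requiring Q*f - P = O(δ^3) with deg P <= 1 kills the coefficients of δ^2..δ^2 in Q*f:
  δ^2: a_2 + q1*a_1 = 0, i.e. -137/190 + (-167/95)*q1 = 0.
Solving this linear system: q1 = -137/334.
The numerator is Q*f truncated at degree 1: P0 = a_0 = 25/27; P1 = a_1 + q1*a_0 = -1831381/856710.


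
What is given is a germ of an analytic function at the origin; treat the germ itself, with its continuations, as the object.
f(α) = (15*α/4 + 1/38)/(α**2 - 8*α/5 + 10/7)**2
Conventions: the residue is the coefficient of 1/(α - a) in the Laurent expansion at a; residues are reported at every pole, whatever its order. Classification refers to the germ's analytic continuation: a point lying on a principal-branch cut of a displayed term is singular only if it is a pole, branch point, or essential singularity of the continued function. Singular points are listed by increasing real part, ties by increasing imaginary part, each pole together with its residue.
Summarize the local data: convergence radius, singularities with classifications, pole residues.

Radius of convergence at 0: (1/7)*sqrt(70).
At (4/5) - ((1/35)*sqrt(966))*i: a pole of order 2; residue ((4375/125856)*sqrt(966))*i.
At (4/5) + ((1/35)*sqrt(966))*i: a pole of order 2; residue -((4375/125856)*sqrt(966))*i.

Denominator factor (α**2 - 8*α/5 + 10/7)^2: discriminant -552/175, complex-conjugate roots (4/5) + ((1/35)*sqrt(966))*i and (4/5) - ((1/35)*sqrt(966))*i; poles of order 2, moduli (1/7)*sqrt(70) and (1/7)*sqrt(70).
The radius of convergence is the smallest modulus among the singular points: (1/7)*sqrt(70).
The factor α**2 - 8*α/5 + 10/7 splits as (α - a)(α - a') with a = (4/5) - ((1/35)*sqrt(966))*i, a' = (4/5) + ((1/35)*sqrt(966))*i. At the order-2 pole a set g(α) = (α - a)^2*f(α) = [15*α/4 + 1/38] / (α - a')^2.
Order-2 pole: residue = g'(a); g'((4/5) - ((1/35)*sqrt(966))*i) = ((4375/125856)*sqrt(966))*i, so the residue is ((4375/125856)*sqrt(966))*i.
The factor α**2 - 8*α/5 + 10/7 splits as (α - a)(α - a') with a = (4/5) + ((1/35)*sqrt(966))*i, a' = (4/5) - ((1/35)*sqrt(966))*i. At the order-2 pole a set g(α) = (α - a)^2*f(α) = [15*α/4 + 1/38] / (α - a')^2.
Order-2 pole: residue = g'(a); g'((4/5) + ((1/35)*sqrt(966))*i) = -((4375/125856)*sqrt(966))*i, so the residue is -((4375/125856)*sqrt(966))*i.
List the singular points by increasing real part (a conjugate pair: the negative imaginary part first).


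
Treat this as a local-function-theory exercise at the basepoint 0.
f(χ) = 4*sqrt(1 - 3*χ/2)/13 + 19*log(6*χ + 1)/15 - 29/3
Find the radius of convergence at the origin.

Branch term (19/15)*log(1 - χ/(-1/6)): its argument vanishes at χ = -1/6, a logarithmic branch point, modulus 1/6.
Branch term (4/13)*sqrt(1 - χ/(2/3)): its argument vanishes at χ = 2/3, a square-root branch point, modulus 2/3.
The radius of convergence is the smallest modulus among the singular points: 1/6.

The radius of convergence is 1/6.


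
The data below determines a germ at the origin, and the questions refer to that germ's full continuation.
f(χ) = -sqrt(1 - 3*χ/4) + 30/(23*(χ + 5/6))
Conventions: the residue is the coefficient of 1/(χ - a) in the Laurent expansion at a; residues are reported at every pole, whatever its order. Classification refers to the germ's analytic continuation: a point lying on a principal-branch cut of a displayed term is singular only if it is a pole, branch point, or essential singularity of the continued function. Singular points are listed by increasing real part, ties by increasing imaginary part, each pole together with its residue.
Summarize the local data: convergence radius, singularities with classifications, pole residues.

Denominator factor (χ + 5/6): pole of order 1 at -5/6, modulus 5/6.
Branch term (-1)*sqrt(1 - χ/(4/3)): its argument vanishes at χ = 4/3, a square-root branch point, modulus 4/3.
The radius of convergence is the smallest modulus among the singular points: 5/6.
The branch term is analytic at -5/6 and contributes nothing to the residue; only the rational part matters.
At the order-1 pole -5/6 set g(χ) = (χ - (-5/6))*(rational part) = 30/23.
Simple pole: residue = g(a) at a = -5/6, which is 30/23.
List the singular points by increasing real part (a conjugate pair: the negative imaginary part first).

Radius of convergence at 0: 5/6.
At -5/6: a pole of order 1; residue 30/23.
At 4/3: an algebraic (square-root) branch point.


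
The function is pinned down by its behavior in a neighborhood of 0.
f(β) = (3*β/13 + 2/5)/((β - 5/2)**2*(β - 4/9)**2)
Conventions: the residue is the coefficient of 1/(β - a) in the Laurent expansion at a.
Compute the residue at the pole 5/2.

At the order-2 pole 5/2 set g(β) = (β - (5/2))^2*f(β) = (3*β/13 + 2/5)/(β - 4/9)**2.
Order-2 pole: residue = g'(a); g'(5/2) = -560844/3292445, so the residue is -560844/3292445.

The residue is -560844/3292445.


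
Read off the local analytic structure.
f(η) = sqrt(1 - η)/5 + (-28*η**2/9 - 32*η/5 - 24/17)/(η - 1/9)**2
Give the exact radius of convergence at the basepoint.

The radius of convergence is 1/9.

Denominator factor (η - 1/9)^2: pole of order 2 at 1/9, modulus 1/9.
Branch term (1/5)*sqrt(1 - η/(1)): its argument vanishes at η = 1, a square-root branch point, modulus 1.
The radius of convergence is the smallest modulus among the singular points: 1/9.


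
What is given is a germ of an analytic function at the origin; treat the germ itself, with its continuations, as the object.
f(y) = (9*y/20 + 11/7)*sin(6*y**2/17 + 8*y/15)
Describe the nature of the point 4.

There is no denominator, hence no pole anywhere.
The factor sin(6*y**2/17 + 8*y/15) is entire.
So the germ continues analytically to 4.

The point is a regular point.


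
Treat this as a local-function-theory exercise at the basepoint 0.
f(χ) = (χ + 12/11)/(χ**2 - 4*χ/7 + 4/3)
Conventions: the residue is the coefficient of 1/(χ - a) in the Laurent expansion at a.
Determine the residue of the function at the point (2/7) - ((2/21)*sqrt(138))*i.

The factor χ**2 - 4*χ/7 + 4/3 splits as (χ - a)(χ - a') with a = (2/7) - ((2/21)*sqrt(138))*i, a' = (2/7) + ((2/21)*sqrt(138))*i. At the order-1 pole a set g(χ) = (χ - a)*f(χ) = [χ + 12/11] / (χ - a').
Simple pole: residue = g(a) at a = (2/7) - ((2/21)*sqrt(138))*i, which is (1/2) + ((53/1012)*sqrt(138))*i.

The residue is (1/2) + ((53/1012)*sqrt(138))*i.


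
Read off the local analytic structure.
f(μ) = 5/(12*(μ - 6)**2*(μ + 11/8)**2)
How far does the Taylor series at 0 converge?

The radius of convergence is 11/8.

Denominator factor (μ + 11/8)^2: pole of order 2 at -11/8, modulus 11/8.
Denominator factor (μ - 6)^2: pole of order 2 at 6, modulus 6.
The radius of convergence is the smallest modulus among the singular points: 11/8.


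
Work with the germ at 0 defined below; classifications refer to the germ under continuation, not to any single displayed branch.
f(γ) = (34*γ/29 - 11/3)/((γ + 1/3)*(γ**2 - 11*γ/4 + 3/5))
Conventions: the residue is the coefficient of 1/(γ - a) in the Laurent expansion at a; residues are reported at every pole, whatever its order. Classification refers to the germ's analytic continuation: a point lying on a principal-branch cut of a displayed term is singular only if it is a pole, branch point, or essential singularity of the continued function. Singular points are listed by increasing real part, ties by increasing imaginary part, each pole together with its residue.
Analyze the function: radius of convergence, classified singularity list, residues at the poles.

Denominator factor (γ + 1/3): pole of order 1 at -1/3, modulus 1/3.
Denominator factor (γ**2 - 11*γ/4 + 3/5): discriminant 413/80, real irrational roots 11/8 + (1/40)*sqrt(2065) and 11/8 - (1/40)*sqrt(2065); poles of order 1, moduli 11/8 + (1/40)*sqrt(2065) and 11/8 - (1/40)*sqrt(2065).
The radius of convergence is the smallest modulus among the singular points: 11/8 - (1/40)*sqrt(2065).
At the order-1 pole -1/3 set g(γ) = (γ - (-1/3))*f(γ) = (34*γ/29 - 11/3)/(γ**2 - 11*γ/4 + 3/5).
Simple pole: residue = g(a) at a = -1/3, which is -21180/8497.
The factor γ**2 - 11*γ/4 + 3/5 splits as (γ - a)(γ - a') with a = 11/8 - (1/40)*sqrt(2065), a' = 11/8 + (1/40)*sqrt(2065). At the order-1 pole a set g(γ) = (γ - a)*f(γ) = [(34*γ/29 - 11/3)/(γ + 1/3)] / (γ - a').
Simple pole: residue = g(a) at a = 11/8 - (1/40)*sqrt(2065), which is 10590/8497 + (104882/3509261)*sqrt(2065).
The factor γ**2 - 11*γ/4 + 3/5 splits as (γ - a)(γ - a') with a = 11/8 + (1/40)*sqrt(2065), a' = 11/8 - (1/40)*sqrt(2065). At the order-1 pole a set g(γ) = (γ - a)*f(γ) = [(34*γ/29 - 11/3)/(γ + 1/3)] / (γ - a').
Simple pole: residue = g(a) at a = 11/8 + (1/40)*sqrt(2065), which is 10590/8497 - (104882/3509261)*sqrt(2065).
List the singular points by increasing real part (a conjugate pair: the negative imaginary part first).

Radius of convergence at 0: 11/8 - (1/40)*sqrt(2065).
At -1/3: a pole of order 1; residue -21180/8497.
At 11/8 - (1/40)*sqrt(2065): a pole of order 1; residue 10590/8497 + (104882/3509261)*sqrt(2065).
At 11/8 + (1/40)*sqrt(2065): a pole of order 1; residue 10590/8497 - (104882/3509261)*sqrt(2065).


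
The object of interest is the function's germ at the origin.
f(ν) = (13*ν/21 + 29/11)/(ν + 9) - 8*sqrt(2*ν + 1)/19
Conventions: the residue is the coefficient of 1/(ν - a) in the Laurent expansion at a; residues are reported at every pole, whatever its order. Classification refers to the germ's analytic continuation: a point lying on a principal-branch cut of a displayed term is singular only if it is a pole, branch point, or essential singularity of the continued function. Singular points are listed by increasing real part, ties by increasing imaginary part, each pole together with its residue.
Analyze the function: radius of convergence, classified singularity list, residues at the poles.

Denominator factor (ν + 9): pole of order 1 at -9, modulus 9.
Branch term (-8/19)*sqrt(1 - ν/(-1/2)): its argument vanishes at ν = -1/2, a square-root branch point, modulus 1/2.
The radius of convergence is the smallest modulus among the singular points: 1/2.
The branch term is analytic at -9 and contributes nothing to the residue; only the rational part matters.
At the order-1 pole -9 set g(ν) = (ν - (-9))*(rational part) = 13*ν/21 + 29/11.
Simple pole: residue = g(a) at a = -9, which is -226/77.
List the singular points by increasing real part (a conjugate pair: the negative imaginary part first).

Radius of convergence at 0: 1/2.
At -9: a pole of order 1; residue -226/77.
At -1/2: an algebraic (square-root) branch point.


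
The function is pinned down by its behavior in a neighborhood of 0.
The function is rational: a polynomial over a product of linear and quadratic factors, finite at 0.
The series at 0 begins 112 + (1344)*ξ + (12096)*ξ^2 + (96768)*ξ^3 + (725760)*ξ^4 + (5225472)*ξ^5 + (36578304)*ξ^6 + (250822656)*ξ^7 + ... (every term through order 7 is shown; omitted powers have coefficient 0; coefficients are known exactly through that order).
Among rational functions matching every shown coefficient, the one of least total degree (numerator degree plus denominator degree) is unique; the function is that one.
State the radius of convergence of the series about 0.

The radius of convergence is 1/6.

No rational of total degree below 2 reproduces all 8 coefficients; solving the [0/2] Pade equations on them gives f(ξ) = 28/(9*(ξ - 1/6)**2), whose expansion matches every shown term.
Denominator factor (ξ - 1/6)^2: pole of order 2 at 1/6, modulus 1/6.
The radius of convergence is the smallest modulus among the singular points: 1/6.


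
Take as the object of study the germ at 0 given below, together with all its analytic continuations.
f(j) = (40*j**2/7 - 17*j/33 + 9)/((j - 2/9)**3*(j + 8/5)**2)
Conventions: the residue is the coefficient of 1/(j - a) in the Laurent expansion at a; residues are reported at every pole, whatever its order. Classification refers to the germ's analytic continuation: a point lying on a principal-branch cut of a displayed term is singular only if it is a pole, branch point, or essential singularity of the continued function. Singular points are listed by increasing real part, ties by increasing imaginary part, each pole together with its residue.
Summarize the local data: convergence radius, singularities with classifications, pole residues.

Radius of convergence at 0: 2/9.
At -8/5: a pole of order 2; residue -12345463125/3481337552.
At 2/9: a pole of order 3; residue 12345463125/3481337552.

Denominator factor (j - 2/9)^3: pole of order 3 at 2/9, modulus 2/9.
Denominator factor (j + 8/5)^2: pole of order 2 at -8/5, modulus 8/5.
The radius of convergence is the smallest modulus among the singular points: 2/9.
At the order-2 pole -8/5 set g(j) = (j - (-8/5))^2*f(j) = (40*j**2/7 - 17*j/33 + 9)/(j - 2/9)**3.
Order-2 pole: residue = g'(a); g'(-8/5) = -12345463125/3481337552, so the residue is -12345463125/3481337552.
At the order-3 pole 2/9 set g(j) = (j - (2/9))^3*f(j) = (40*j**2/7 - 17*j/33 + 9)/(j + 8/5)**2.
Order-3 pole: residue = g''(a)/2; g''(2/9) = 12345463125/1740668776, so the residue is 12345463125/3481337552.
List the singular points by increasing real part (a conjugate pair: the negative imaginary part first).


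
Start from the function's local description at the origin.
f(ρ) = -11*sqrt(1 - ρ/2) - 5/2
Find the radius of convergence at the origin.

Branch term (-11)*sqrt(1 - ρ/(2)): its argument vanishes at ρ = 2, a square-root branch point, modulus 2.
The radius of convergence is the smallest modulus among the singular points: 2.

The radius of convergence is 2.


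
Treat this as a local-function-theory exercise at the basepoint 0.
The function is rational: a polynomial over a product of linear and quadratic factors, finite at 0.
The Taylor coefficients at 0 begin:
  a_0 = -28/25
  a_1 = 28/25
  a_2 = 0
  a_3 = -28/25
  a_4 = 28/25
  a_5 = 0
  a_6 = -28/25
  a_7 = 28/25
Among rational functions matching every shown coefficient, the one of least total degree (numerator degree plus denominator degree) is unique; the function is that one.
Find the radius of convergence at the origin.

No rational of total degree below 2 reproduces all 8 coefficients; solving the [0/2] Pade equations on them gives f(η) = -28/(25*(η**2 + η + 1)), whose expansion matches every shown term.
Denominator factor (η**2 + η + 1): discriminant -3, complex-conjugate roots (-1/2) + ((1/2)*sqrt(3))*i and (-1/2) - ((1/2)*sqrt(3))*i; poles of order 1, moduli 1 and 1.
The radius of convergence is the smallest modulus among the singular points: 1.

The radius of convergence is 1.


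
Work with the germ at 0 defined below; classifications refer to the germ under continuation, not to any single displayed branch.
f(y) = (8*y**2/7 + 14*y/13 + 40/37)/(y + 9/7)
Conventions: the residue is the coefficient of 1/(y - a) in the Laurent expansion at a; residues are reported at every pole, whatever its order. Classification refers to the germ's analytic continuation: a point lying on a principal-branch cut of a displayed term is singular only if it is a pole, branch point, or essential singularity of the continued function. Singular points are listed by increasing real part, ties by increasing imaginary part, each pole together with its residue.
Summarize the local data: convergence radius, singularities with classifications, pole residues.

Denominator factor (y + 9/7): pole of order 1 at -9/7, modulus 9/7.
The radius of convergence is the smallest modulus among the singular points: 9/7.
At the order-1 pole -9/7 set g(y) = (y - (-9/7))*f(y) = 8*y**2/7 + 14*y/13 + 40/37.
Simple pole: residue = g(a) at a = -9/7, which is 261610/164983.

Radius of convergence at 0: 9/7.
At -9/7: a pole of order 1; residue 261610/164983.


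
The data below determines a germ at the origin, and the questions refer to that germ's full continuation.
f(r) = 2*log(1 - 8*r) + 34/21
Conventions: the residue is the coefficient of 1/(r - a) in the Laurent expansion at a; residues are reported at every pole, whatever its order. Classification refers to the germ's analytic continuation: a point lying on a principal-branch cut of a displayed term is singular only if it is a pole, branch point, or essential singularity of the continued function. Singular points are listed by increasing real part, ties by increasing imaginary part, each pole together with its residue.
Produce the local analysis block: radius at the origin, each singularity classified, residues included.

Radius of convergence at 0: 1/8.
At 1/8: a logarithmic branch point.

Branch term (2)*log(1 - r/(1/8)): its argument vanishes at r = 1/8, a logarithmic branch point, modulus 1/8.
The radius of convergence is the smallest modulus among the singular points: 1/8.


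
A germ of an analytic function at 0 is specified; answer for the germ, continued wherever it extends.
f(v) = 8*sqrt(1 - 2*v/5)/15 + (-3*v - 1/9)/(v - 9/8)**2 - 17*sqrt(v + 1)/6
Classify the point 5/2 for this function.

The term (8/15)*sqrt(1 - v/(5/2)) has argument 1 - 5/2/(5/2) = 0 at 5/2: a square-root (algebraic, two-sheeted) branch point; the remaining terms are analytic or single-valued there.

The point is an algebraic (square-root) branch point.


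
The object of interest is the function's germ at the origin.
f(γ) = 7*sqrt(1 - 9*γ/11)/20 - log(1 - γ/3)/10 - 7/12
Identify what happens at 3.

The point is a logarithmic branch point.

The term (-1/10)*log(1 - γ/(3)) has argument 1 - 3/(3) = 0 at 3: a logarithmic (infinitely-sheeted) branch point; the remaining terms are analytic or single-valued there.


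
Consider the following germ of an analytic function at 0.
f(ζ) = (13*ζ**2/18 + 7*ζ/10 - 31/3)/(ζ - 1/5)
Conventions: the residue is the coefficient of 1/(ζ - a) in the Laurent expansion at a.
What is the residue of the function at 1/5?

The residue is -2287/225.

At the order-1 pole 1/5 set g(ζ) = (ζ - (1/5))*f(ζ) = 13*ζ**2/18 + 7*ζ/10 - 31/3.
Simple pole: residue = g(a) at a = 1/5, which is -2287/225.


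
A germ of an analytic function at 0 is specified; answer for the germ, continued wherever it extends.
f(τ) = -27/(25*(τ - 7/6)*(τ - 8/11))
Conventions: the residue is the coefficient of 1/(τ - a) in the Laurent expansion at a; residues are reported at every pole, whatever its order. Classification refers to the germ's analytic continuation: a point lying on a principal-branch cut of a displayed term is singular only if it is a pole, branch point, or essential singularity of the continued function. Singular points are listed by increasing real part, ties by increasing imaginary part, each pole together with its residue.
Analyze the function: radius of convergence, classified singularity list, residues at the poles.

Denominator factor (τ - 8/11): pole of order 1 at 8/11, modulus 8/11.
Denominator factor (τ - 7/6): pole of order 1 at 7/6, modulus 7/6.
The radius of convergence is the smallest modulus among the singular points: 8/11.
At the order-1 pole 8/11 set g(τ) = (τ - (8/11))*f(τ) = -27/(25*(τ - 7/6)).
Simple pole: residue = g(a) at a = 8/11, which is 1782/725.
At the order-1 pole 7/6 set g(τ) = (τ - (7/6))*f(τ) = -27/(25*(τ - 8/11)).
Simple pole: residue = g(a) at a = 7/6, which is -1782/725.
List the singular points by increasing real part (a conjugate pair: the negative imaginary part first).

Radius of convergence at 0: 8/11.
At 8/11: a pole of order 1; residue 1782/725.
At 7/6: a pole of order 1; residue -1782/725.


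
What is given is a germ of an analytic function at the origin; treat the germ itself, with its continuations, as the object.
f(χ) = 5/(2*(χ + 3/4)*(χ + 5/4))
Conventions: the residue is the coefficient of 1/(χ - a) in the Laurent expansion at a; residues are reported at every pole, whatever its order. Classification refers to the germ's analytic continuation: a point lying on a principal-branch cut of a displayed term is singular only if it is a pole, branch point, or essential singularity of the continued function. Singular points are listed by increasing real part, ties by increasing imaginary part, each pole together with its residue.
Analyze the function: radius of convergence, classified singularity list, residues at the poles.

Denominator factor (χ + 5/4): pole of order 1 at -5/4, modulus 5/4.
Denominator factor (χ + 3/4): pole of order 1 at -3/4, modulus 3/4.
The radius of convergence is the smallest modulus among the singular points: 3/4.
At the order-1 pole -5/4 set g(χ) = (χ - (-5/4))*f(χ) = 5/(2*(χ + 3/4)).
Simple pole: residue = g(a) at a = -5/4, which is -5.
At the order-1 pole -3/4 set g(χ) = (χ - (-3/4))*f(χ) = 5/(2*(χ + 5/4)).
Simple pole: residue = g(a) at a = -3/4, which is 5.
List the singular points by increasing real part (a conjugate pair: the negative imaginary part first).

Radius of convergence at 0: 3/4.
At -5/4: a pole of order 1; residue -5.
At -3/4: a pole of order 1; residue 5.


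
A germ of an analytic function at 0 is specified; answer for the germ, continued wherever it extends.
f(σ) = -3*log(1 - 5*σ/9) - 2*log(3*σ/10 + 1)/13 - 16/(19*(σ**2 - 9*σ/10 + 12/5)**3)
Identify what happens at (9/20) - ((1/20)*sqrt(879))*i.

The point is a pole of order 3.

The denominator factor σ**2 - 9*σ/10 + 12/5 vanishes at (9/20) - ((1/20)*sqrt(879))*i and appears to the power 3; the numerator there equals -16/19, nonzero, and no other factor vanishes.
The branch terms are analytic at this point.
Hence a pole whose order is the multiplicity, 3.


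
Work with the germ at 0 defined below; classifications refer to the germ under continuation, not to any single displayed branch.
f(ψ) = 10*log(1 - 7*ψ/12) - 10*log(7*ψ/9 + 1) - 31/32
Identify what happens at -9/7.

The term (-10)*log(1 - ψ/(-9/7)) has argument 1 - -9/7/(-9/7) = 0 at -9/7: a logarithmic (infinitely-sheeted) branch point; the remaining terms are analytic or single-valued there.

The point is a logarithmic branch point.


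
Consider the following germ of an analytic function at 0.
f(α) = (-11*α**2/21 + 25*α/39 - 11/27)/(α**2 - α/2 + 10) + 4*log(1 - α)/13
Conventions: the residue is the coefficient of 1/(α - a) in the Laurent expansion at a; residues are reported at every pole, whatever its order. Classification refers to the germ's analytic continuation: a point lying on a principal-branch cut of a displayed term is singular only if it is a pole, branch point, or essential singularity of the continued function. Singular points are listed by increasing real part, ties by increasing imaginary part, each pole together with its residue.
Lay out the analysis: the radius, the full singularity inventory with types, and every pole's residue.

Denominator factor (α**2 - α/2 + 10): discriminant -159/4, complex-conjugate roots (1/4) + ((1/4)*sqrt(159))*i and (1/4) - ((1/4)*sqrt(159))*i; poles of order 1, moduli sqrt(10) and sqrt(10).
Branch term (4/13)*log(1 - α/(1)): its argument vanishes at α = 1, a logarithmic branch point, modulus 1.
The radius of convergence is the smallest modulus among the singular points: 1.
The branch term is analytic at (1/4) - ((1/4)*sqrt(159))*i and contributes nothing to the residue; only the rational part matters.
The factor α**2 - α/2 + 10 splits as (α - a)(α - a') with a = (1/4) - ((1/4)*sqrt(159))*i, a' = (1/4) + ((1/4)*sqrt(159))*i. At the order-1 pole a set g(α) = (α - a)*(rational part) = [-11*α**2/21 + 25*α/39 - 11/27] / (α - a').
Simple pole: residue = g(a) at a = (1/4) - ((1/4)*sqrt(159))*i, which is (69/364) + ((96815/1562652)*sqrt(159))*i.
The branch term is analytic at (1/4) + ((1/4)*sqrt(159))*i and contributes nothing to the residue; only the rational part matters.
The factor α**2 - α/2 + 10 splits as (α - a)(α - a') with a = (1/4) + ((1/4)*sqrt(159))*i, a' = (1/4) - ((1/4)*sqrt(159))*i. At the order-1 pole a set g(α) = (α - a)*(rational part) = [-11*α**2/21 + 25*α/39 - 11/27] / (α - a').
Simple pole: residue = g(a) at a = (1/4) + ((1/4)*sqrt(159))*i, which is (69/364) - ((96815/1562652)*sqrt(159))*i.
List the singular points by increasing real part (a conjugate pair: the negative imaginary part first).

Radius of convergence at 0: 1.
At (1/4) - ((1/4)*sqrt(159))*i: a pole of order 1; residue (69/364) + ((96815/1562652)*sqrt(159))*i.
At (1/4) + ((1/4)*sqrt(159))*i: a pole of order 1; residue (69/364) - ((96815/1562652)*sqrt(159))*i.
At 1: a logarithmic branch point.


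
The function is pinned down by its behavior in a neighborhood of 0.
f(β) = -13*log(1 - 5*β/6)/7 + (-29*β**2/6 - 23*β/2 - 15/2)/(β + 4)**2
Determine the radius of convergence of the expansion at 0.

Denominator factor (β + 4)^2: pole of order 2 at -4, modulus 4.
Branch term (-13/7)*log(1 - β/(6/5)): its argument vanishes at β = 6/5, a logarithmic branch point, modulus 6/5.
The radius of convergence is the smallest modulus among the singular points: 6/5.

The radius of convergence is 6/5.


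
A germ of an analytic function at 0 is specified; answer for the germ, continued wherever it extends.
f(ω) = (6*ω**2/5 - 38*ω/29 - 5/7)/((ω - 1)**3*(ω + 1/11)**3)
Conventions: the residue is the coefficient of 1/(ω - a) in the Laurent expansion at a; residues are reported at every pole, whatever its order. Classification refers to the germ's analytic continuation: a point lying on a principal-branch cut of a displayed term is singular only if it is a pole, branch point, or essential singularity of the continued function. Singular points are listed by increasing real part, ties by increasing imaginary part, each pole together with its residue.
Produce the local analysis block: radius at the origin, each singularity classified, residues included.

Denominator factor (ω + 1/11)^3: pole of order 3 at -1/11, modulus 1/11.
Denominator factor (ω - 1)^3: pole of order 3 at 1, modulus 1.
The radius of convergence is the smallest modulus among the singular points: 1/11.
At the order-3 pole -1/11 set g(ω) = (ω - (-1/11))^3*f(ω) = (6*ω**2/5 - 38*ω/29 - 5/7)/(ω - 1)**3.
Order-3 pole: residue = g''(a)/2; g''(-1/11) = 64349857/7015680, so the residue is 64349857/14031360.
At the order-3 pole 1 set g(ω) = (ω - (1))^3*f(ω) = (6*ω**2/5 - 38*ω/29 - 5/7)/(ω + 1/11)**3.
Order-3 pole: residue = g''(a)/2; g''(1) = -64349857/7015680, so the residue is -64349857/14031360.
List the singular points by increasing real part (a conjugate pair: the negative imaginary part first).

Radius of convergence at 0: 1/11.
At -1/11: a pole of order 3; residue 64349857/14031360.
At 1: a pole of order 3; residue -64349857/14031360.


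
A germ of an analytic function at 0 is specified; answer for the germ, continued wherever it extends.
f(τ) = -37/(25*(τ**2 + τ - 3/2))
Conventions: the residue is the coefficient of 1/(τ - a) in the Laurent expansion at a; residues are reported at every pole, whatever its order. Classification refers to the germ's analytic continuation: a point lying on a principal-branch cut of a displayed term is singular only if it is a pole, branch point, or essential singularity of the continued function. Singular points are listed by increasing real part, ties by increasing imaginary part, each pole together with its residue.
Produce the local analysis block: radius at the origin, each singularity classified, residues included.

Radius of convergence at 0: -1/2 + (1/2)*sqrt(7).
At -1/2 - (1/2)*sqrt(7): a pole of order 1; residue (37/175)*sqrt(7).
At -1/2 + (1/2)*sqrt(7): a pole of order 1; residue -(37/175)*sqrt(7).

Denominator factor (τ**2 + τ - 3/2): discriminant 7, real irrational roots -1/2 + (1/2)*sqrt(7) and -1/2 - (1/2)*sqrt(7); poles of order 1, moduli -1/2 + (1/2)*sqrt(7) and 1/2 + (1/2)*sqrt(7).
The radius of convergence is the smallest modulus among the singular points: -1/2 + (1/2)*sqrt(7).
The factor τ**2 + τ - 3/2 splits as (τ - a)(τ - a') with a = -1/2 - (1/2)*sqrt(7), a' = -1/2 + (1/2)*sqrt(7). At the order-1 pole a set g(τ) = (τ - a)*f(τ) = [-37/25] / (τ - a').
Simple pole: residue = g(a) at a = -1/2 - (1/2)*sqrt(7), which is (37/175)*sqrt(7).
The factor τ**2 + τ - 3/2 splits as (τ - a)(τ - a') with a = -1/2 + (1/2)*sqrt(7), a' = -1/2 - (1/2)*sqrt(7). At the order-1 pole a set g(τ) = (τ - a)*f(τ) = [-37/25] / (τ - a').
Simple pole: residue = g(a) at a = -1/2 + (1/2)*sqrt(7), which is -(37/175)*sqrt(7).
List the singular points by increasing real part (a conjugate pair: the negative imaginary part first).


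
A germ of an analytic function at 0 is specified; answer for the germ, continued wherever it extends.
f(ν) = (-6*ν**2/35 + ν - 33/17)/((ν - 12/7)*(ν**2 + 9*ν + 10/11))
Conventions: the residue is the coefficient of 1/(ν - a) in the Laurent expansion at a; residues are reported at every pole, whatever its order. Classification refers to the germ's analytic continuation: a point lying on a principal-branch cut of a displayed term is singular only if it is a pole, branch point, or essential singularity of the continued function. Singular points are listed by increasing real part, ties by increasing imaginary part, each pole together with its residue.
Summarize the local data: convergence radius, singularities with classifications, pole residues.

Denominator factor (ν**2 + 9*ν + 10/11): discriminant 851/11, real irrational roots -9/2 + (1/22)*sqrt(9361) and -9/2 - (1/22)*sqrt(9361); poles of order 1, moduli 9/2 - (1/22)*sqrt(9361) and 9/2 + (1/22)*sqrt(9361).
Denominator factor (ν - 12/7): pole of order 1 at 12/7, modulus 12/7.
The radius of convergence is the smallest modulus among the singular points: 9/2 - (1/22)*sqrt(9361).
The factor ν**2 + 9*ν + 10/11 splits as (ν - a)(ν - a') with a = -9/2 - (1/22)*sqrt(9361), a' = -9/2 + (1/22)*sqrt(9361). At the order-1 pole a set g(ν) = (ν - a)*f(ν) = [(-6*ν**2/35 + ν - 33/17)/(ν - 12/7)] / (ν - a').
Simple pole: residue = g(a) at a = -9/2 - (1/22)*sqrt(9361), which is -117921/1766300 - (3025859/1503121300)*sqrt(9361).
The factor ν**2 + 9*ν + 10/11 splits as (ν - a)(ν - a') with a = -9/2 + (1/22)*sqrt(9361), a' = -9/2 - (1/22)*sqrt(9361). At the order-1 pole a set g(ν) = (ν - a)*f(ν) = [(-6*ν**2/35 + ν - 33/17)/(ν - 12/7)] / (ν - a').
Simple pole: residue = g(a) at a = -9/2 + (1/22)*sqrt(9361), which is -117921/1766300 + (3025859/1503121300)*sqrt(9361).
At the order-1 pole 12/7 set g(ν) = (ν - (12/7))*f(ν) = (-6*ν**2/35 + ν - 33/17)/(ν**2 + 9*ν + 10/11).
Simple pole: residue = g(a) at a = 12/7, which is -234333/6182050.
List the singular points by increasing real part (a conjugate pair: the negative imaginary part first).

Radius of convergence at 0: 9/2 - (1/22)*sqrt(9361).
At -9/2 - (1/22)*sqrt(9361): a pole of order 1; residue -117921/1766300 - (3025859/1503121300)*sqrt(9361).
At -9/2 + (1/22)*sqrt(9361): a pole of order 1; residue -117921/1766300 + (3025859/1503121300)*sqrt(9361).
At 12/7: a pole of order 1; residue -234333/6182050.


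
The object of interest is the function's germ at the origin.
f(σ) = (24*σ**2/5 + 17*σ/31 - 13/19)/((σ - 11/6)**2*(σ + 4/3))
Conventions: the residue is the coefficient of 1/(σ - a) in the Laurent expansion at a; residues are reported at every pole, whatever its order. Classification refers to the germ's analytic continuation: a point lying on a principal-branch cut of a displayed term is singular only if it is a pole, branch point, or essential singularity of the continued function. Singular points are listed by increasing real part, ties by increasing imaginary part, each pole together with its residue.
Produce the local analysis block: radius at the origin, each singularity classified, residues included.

Radius of convergence at 0: 4/3.
At -4/3: a pole of order 1; residue 754644/1063145.
At 11/6: a pole of order 2; residue 4348452/1063145.

Denominator factor (σ - 11/6)^2: pole of order 2 at 11/6, modulus 11/6.
Denominator factor (σ + 4/3): pole of order 1 at -4/3, modulus 4/3.
The radius of convergence is the smallest modulus among the singular points: 4/3.
At the order-1 pole -4/3 set g(σ) = (σ - (-4/3))*f(σ) = (24*σ**2/5 + 17*σ/31 - 13/19)/(σ - 11/6)**2.
Simple pole: residue = g(a) at a = -4/3, which is 754644/1063145.
At the order-2 pole 11/6 set g(σ) = (σ - (11/6))^2*f(σ) = (24*σ**2/5 + 17*σ/31 - 13/19)/(σ + 4/3).
Order-2 pole: residue = g'(a); g'(11/6) = 4348452/1063145, so the residue is 4348452/1063145.
List the singular points by increasing real part (a conjugate pair: the negative imaginary part first).


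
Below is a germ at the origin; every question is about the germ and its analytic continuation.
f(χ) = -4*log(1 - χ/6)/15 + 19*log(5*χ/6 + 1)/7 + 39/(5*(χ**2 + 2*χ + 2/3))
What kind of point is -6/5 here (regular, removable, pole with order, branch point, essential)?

The term (19/7)*log(1 - χ/(-6/5)) has argument 1 - -6/5/(-6/5) = 0 at -6/5: a logarithmic (infinitely-sheeted) branch point; the remaining terms are analytic or single-valued there.

The point is a logarithmic branch point.


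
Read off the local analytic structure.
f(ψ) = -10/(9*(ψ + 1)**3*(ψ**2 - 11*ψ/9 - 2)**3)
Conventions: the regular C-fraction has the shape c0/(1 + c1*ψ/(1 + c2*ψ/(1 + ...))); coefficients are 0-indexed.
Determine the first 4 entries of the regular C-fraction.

The regular C-fraction coefficients are [5/36, 29/6, -877/522, 836071/686691].

Taylor coefficients (expand at 0): a_0 = 5/36, a_1 = -145/216, a_2 = 4115/1944, a_3 = -556535/104976.
c0 = a_0 = 5/36. Peel one level at a time: if S = 1 + c*ψ/S' with S'(0) = 1, then c is the ψ-coefficient of S and S' = c*ψ/(S - 1).
S_1 = c0/f = 1 + (29/6)*ψ + (877/108)*ψ^2 + ...; c1 = 29/6.
S_2 = c1*ψ/(S_1 - 1) = 1 + (-877/522)*ψ + (836071/408726)*ψ^2 + ...; c2 = -877/522.
S_3 = c2*ψ/(S_2 - 1) = 1 + (836071/686691)*ψ + ...; c3 = 836071/686691.
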